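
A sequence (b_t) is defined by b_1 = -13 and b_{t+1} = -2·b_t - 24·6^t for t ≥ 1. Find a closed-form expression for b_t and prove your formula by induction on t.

b_t = 5(-2)^(t - 1) - 3·6^t

Computing the first terms: b_1 = -13, b_2 = -118, b_3 = -628. This suggests b_t = 5(-2)^(t - 1) - 3·6^t.
When t = 1: the formula gives -13 = -13 = b_1.
Suppose the result is true for t = k, so b_k = 5(-2)^(k - 1) - 3·6^k.
Then b_{k+1} = -2·b_k - 24·6^k = -2·(5(-2)^(k - 1) - 3·6^k) - 24·6^k = 5(-2)^k - 3·6^(k + 1) = 5(-2)^((k+1) - 1) - 3·6^(k+1),
which is the claimed formula at t = k+1.
By the principle of mathematical induction, the result holds for all t ≥ 1.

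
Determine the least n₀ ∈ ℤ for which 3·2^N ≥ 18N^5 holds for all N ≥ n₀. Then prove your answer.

n₀ = 27

At N = 26: 201326592 < 213864768, so the inequality fails and n₀ ≥ 27. We prove 3·2^N ≥ 18N^5 for all N ≥ 27.
When N = 27: 3·2^N = 402653184 and 18N^5 = 258280326, so 402653184 ≥ 258280326.
Inductive step: suppose the statement holds for some r ≥ 27, so 3·2^r ≥ 18r^5.
Then 3·2^(r + 1) = 2·(3·2^r) ≥ 2·(18r^5).
Also, for r ≥ 27 we have 2·(18r^5) ≥ 18(r+1)^5, since 2 ≥ (1 + 1/r)^5 for all r ≥ 27.
Combining, 3·2^(r + 1) ≥ 18(r+1)^5.
By induction, the statement is established for all N ≥ 27.
Hence the smallest such n₀ is 27.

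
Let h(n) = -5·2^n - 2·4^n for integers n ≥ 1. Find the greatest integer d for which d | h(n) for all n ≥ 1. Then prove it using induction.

Computing the first values: h(1) = -18 and h(2) = -52; gcd(-18, -52) = 2, so d ≤ 2.
We prove 2 | -5·2^n - 2·4^n for all n ≥ 1 by induction on n.
For the base case n = 1: h(1) = -18 = 2·(-9), so 2 | h(1).
Inductive step: suppose the statement holds for some p ≥ 1, i.e. 2 | h(p). Then
h(p+1) − 4·h(p) = (-5·2^(p+1) - 2·4^(p+1)) − 4·(-5·2^p - 2·4^p) = (-5)·2^p·(2 − 4) = (10)·2^p. Since 2 | h(p) by the inductive hypothesis, 2 | 4·h(p); and 2 | 10 since 10 = 2·5. Therefore 2 | h(p+1).
By the principle of mathematical induction, the result holds for all n ≥ 1.
Therefore the largest such d is 2.

d = 2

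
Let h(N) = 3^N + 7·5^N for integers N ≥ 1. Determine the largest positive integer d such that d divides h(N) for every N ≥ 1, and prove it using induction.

Computing the first values: h(1) = 38 and h(2) = 184; gcd(38, 184) = 2, so d ≤ 2.
We prove 2 | 3^N + 7·5^N for all N ≥ 1 by induction on N.
Base case (N = 1): h(1) = 38 = 2·(19), so 2 | h(1).
Suppose the result is true for N = m, i.e. 2 | h(m). Then
h(m+1) − 5·h(m) = (3^(m+1) + 7·5^(m+1)) − 5·(3^m + 7·5^m) = (1)·3^m·(3 − 5) = (-2)·3^m. Since 2 | h(m) by the inductive hypothesis, 2 | 5·h(m); and 2 | -2 since -2 = 2·-1. Therefore 2 | h(m+1).
By the principle of mathematical induction, the result holds for all N ≥ 1.
Therefore the largest such d is 2.

d = 2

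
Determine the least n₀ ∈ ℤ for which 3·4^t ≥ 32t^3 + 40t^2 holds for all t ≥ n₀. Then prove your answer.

n₀ = 6

At t = 5: 3072 < 5000, so the inequality fails and n₀ ≥ 6. We prove 3·4^t ≥ 32t^3 + 40t^2 for all t ≥ 6.
For the base case t = 6: 3·4^t = 12288 and 32t^3 + 40t^2 = 8352, so 12288 ≥ 8352.
Inductive step: assume the claim holds for t = r, so 3·4^r ≥ 32r^3 + 40r^2.
Then 3·4^(r + 1) = 4·(3·4^r) ≥ 4·(32r^3 + 40r^2).
Also, for r ≥ 6 we have 4·(32r^3 + 40r^2) ≥ 32(r+1)^3 + 40(r+1)^2, since 4·(32r^3 + 40r^2) − (32(r+1)^3 + 40(r+1)^2) = 96r^3 + 24r^2 - 176r - 72, which is nonnegative for all r ≥ 6.
Combining, 3·4^(r + 1) ≥ 32(r+1)^3 + 40(r+1)^2.
By the principle of mathematical induction, the result holds for all t ≥ 6.
Hence the smallest such n₀ is 6.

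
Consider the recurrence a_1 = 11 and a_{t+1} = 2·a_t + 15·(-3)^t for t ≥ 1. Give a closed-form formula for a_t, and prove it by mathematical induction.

a_t = (-3)^(t + 1) + 2^t

Computing the first terms: a_1 = 11, a_2 = -23, a_3 = 89. This suggests a_t = (-3)^(t + 1) + 2^t.
Base step (t = 1): the formula gives 11 = 11 = a_1.
Suppose the result is true for t = r, so a_r = (-3)^(r + 1) + 2^r.
Then a_{r+1} = 2·a_r + 15·(-3)^r = 2·((-3)^(r + 1) + 2^r) + 15·(-3)^r = (-3)^(r + 2) + 2^(r + 1) = (-3)^((r+1) + 1) + 2^(r+1),
which is the claimed formula at t = r+1.
By induction, the statement is established for all t ≥ 1.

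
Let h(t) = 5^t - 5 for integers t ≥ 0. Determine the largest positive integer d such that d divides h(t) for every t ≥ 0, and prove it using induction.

Computing the first values: h(0) = -4 and h(1) = 0; gcd(-4, 0) = 4, so d ≤ 4.
We prove 4 | 5^t - 5 for all t ≥ 0 by induction on t.
For the base case t = 0: h(0) = -4 = 4·(-1), so 4 | h(0).
Inductive step: suppose the statement holds for some p ≥ 0, i.e. 4 | h(p). Then
h(p+1) = 5^(p+1) - 5 = 5·(5^p - 5) + 20 = 5·h(p) + 20. The first term is divisible by 4 by the inductive hypothesis, and 20 is divisible by 4. Hence 4 | h(p+1).
Hence, by induction on t, the claim holds for every t ≥ 0.
Therefore the largest such d is 4.

d = 4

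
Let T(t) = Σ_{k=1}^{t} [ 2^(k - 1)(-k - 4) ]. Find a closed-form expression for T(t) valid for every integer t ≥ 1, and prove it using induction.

T(t) = -2^t(t + 3) + 3

We claim T(t) = -2^t(t + 3) + 3 for all t ≥ 1.
Base step (t = 1): T(1) = -5, and the closed form gives -5. They agree.
Inductive step: assume the claim holds for t = k, so T(k) = -2^k(k + 3) + 3.
Then T(k+1) = T(k) + (2^k(-k - 5)) = (-2^k(k + 3) + 3) + (2^k(-k - 5)).
Simplifying, T(k+1) = -2^(k + 1)k - 2^(k + 3) + 3 = -2^(k+1)((k+1) + 3) + 3,
which is the closed form with t = k+1.
Hence, by induction on t, the claim holds for every t ≥ 1.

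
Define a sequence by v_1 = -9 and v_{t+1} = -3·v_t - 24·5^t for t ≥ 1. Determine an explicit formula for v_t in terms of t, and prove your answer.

v_t = -2(-3)^t - 3·5^t

Computing the first terms: v_1 = -9, v_2 = -93, v_3 = -321. This suggests v_t = -2(-3)^t - 3·5^t.
For the base case t = 1: the formula gives -9 = -9 = v_1.
For the inductive step, assume it holds for an arbitrary i ≥ 1, so v_i = -2(-3)^i - 3·5^i.
Then v_{i+1} = -3·v_i - 24·5^i = -3·(-2(-3)^i - 3·5^i) - 24·5^i = -2(-3)^(i + 1) - 3·5^(i + 1),
which is the claimed formula at t = i+1.
This completes the induction.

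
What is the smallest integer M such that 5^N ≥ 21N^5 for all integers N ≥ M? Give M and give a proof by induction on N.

At N = 8: 390625 < 688128, so the inequality fails and M ≥ 9. We prove 5^N ≥ 21N^5 for all N ≥ 9.
Base step (N = 9): 5^N = 1953125 and 21N^5 = 1240029, so 1953125 ≥ 1240029.
Inductive step: assume the claim holds for N = r, so 5^r ≥ 21r^5.
Then 5^(r + 1) = 5·(5^r) ≥ 5·(21r^5).
Also, for r ≥ 9 we have 5·(21r^5) ≥ 21(r+1)^5, since 5 ≥ (1 + 1/r)^5 for all r ≥ 9.
Combining, 5^(r + 1) ≥ 21(r+1)^5.
By the principle of mathematical induction, the result holds for all N ≥ 9.
Hence the smallest such M is 9.

M = 9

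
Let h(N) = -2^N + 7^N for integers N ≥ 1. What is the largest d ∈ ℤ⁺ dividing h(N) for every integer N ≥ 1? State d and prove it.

Computing the first values: h(1) = 5 and h(2) = 45; gcd(5, 45) = 5, so d ≤ 5.
We prove 5 | -2^N + 7^N for all N ≥ 1 by induction on N.
When N = 1: h(1) = 5 = 5·(1), so 5 | h(1).
Inductive step: assume the claim holds for N = r, i.e. 5 | h(r). Then
7^{r+1} − 2^{r+1} = 7·7^r − 2·2^r = 7·(7^r − 2^r) + (5)·2^r. The first term is divisible by 5 by the inductive hypothesis, and the second term (5)·2^r is divisible by 5 since 5 | 5. Hence 5 | h(r+1).
By the principle of mathematical induction, the result holds for all N ≥ 1.
Therefore the largest such d is 5.

d = 5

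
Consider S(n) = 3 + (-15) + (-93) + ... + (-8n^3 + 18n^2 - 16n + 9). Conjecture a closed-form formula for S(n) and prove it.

We claim S(n) = -n(2n^3 - 2n^2 + n - 4) for all n ≥ 1.
Base step (n = 1): S(1) = 3, and the closed form gives 3. They agree.
Inductive step: assume the claim holds for n = r, so S(r) = r(-2r^3 + 2r^2 - r + 4).
Then S(r+1) = S(r) + (-8r^3 - 6r^2 - 4r + 3) = (r(-2r^3 + 2r^2 - r + 4)) + (-8r^3 - 6r^2 - 4r + 3).
Simplifying, S(r+1) = -(r + 1)(2r^3 + 4r^2 + 3r - 3) = -(r+1)(2(r+1)^3 - 2(r+1)^2 + (r+1) - 4),
which is the closed form with n = r+1.
This completes the induction.

S(n) = -n(2n^3 - 2n^2 + n - 4)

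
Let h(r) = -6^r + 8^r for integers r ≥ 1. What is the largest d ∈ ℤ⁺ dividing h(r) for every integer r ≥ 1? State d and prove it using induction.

Computing the first values: h(1) = 2 and h(2) = 28; gcd(2, 28) = 2, so d ≤ 2.
We prove 2 | -6^r + 8^r for all r ≥ 1 by induction on r.
When r = 1: h(1) = 2 = 2·(1), so 2 | h(1).
Inductive step: suppose the statement holds for some m ≥ 1, i.e. 2 | h(m). Then
8^{m+1} − 6^{m+1} = 8·8^m − 6·6^m = 8·(8^m − 6^m) + (2)·6^m. The first term is divisible by 2 by the inductive hypothesis, and the second term (2)·6^m is divisible by 2 since 2 | 2. Hence 2 | h(m+1).
Hence, by induction on r, the claim holds for every r ≥ 1.
Therefore the largest such d is 2.

d = 2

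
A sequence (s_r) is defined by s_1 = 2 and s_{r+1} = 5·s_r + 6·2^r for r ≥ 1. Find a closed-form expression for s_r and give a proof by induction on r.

s_r = -2^(r + 1) + 6·5^(r - 1)

Computing the first terms: s_1 = 2, s_2 = 22, s_3 = 134. This suggests s_r = -2^(r + 1) + 6·5^(r - 1).
When r = 1: the formula gives 2 = 2 = s_1.
For the inductive step, assume it holds for an arbitrary i ≥ 1, so s_i = -2^(i + 1) + 6·5^(i - 1).
Then s_{i+1} = 5·s_i + 6·2^i = 5·(-2^(i + 1) + 6·5^(i - 1)) + 6·2^i = -2^(i + 2) + 6·5^i = -2^((i+1) + 1) + 6·5^((i+1) - 1),
which is the claimed formula at r = i+1.
This completes the induction.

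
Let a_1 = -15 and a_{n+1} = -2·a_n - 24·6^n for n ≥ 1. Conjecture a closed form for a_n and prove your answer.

Computing the first terms: a_1 = -15, a_2 = -114, a_3 = -636. This suggests a_n = 3(-2)^(n - 1) - 3·6^n.
Base step (n = 1): the formula gives -15 = -15 = a_1.
Inductive step: assume the claim holds for n = p, so a_p = 3(-2)^(p - 1) - 3·6^p.
Then a_{p+1} = -2·a_p - 24·6^p = -2·(3(-2)^(p - 1) - 3·6^p) - 24·6^p = 3(-2)^p - 3·6^(p + 1) = 3(-2)^((p+1) - 1) - 3·6^(p+1),
which is the claimed formula at n = p+1.
Hence, by induction on n, the claim holds for every n ≥ 1.

a_n = 3(-2)^(n - 1) - 3·6^n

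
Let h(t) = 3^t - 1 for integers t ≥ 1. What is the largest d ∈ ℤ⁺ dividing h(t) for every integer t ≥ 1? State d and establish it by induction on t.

Computing the first values: h(1) = 2 and h(2) = 8; gcd(2, 8) = 2, so d ≤ 2.
We prove 2 | 3^t - 1 for all t ≥ 1 by induction on t.
Base case (t = 1): h(1) = 2 = 2·(1), so 2 | h(1).
For the inductive step, assume it holds for an arbitrary m ≥ 1, i.e. 2 | h(m). Then
3^{m+1} − 1^{m+1} = 3·3^m − 1·1^m = 3·(3^m − 1^m) + (2)·1^m. The first term is divisible by 2 by the inductive hypothesis, and the second term (2)·1^m is divisible by 2 since 2 | 2. Hence 2 | h(m+1).
Hence, by induction on t, the claim holds for every t ≥ 1.
Therefore the largest such d is 2.

d = 2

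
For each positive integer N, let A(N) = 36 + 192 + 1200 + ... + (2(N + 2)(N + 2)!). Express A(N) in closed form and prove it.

A(N) = 2(N + 3)! - 12

We claim A(N) = 2(N + 3)! - 12 for all N ≥ 1.
For the base case N = 1: A(1) = 36, and the closed form gives 36. They agree.
Inductive step: suppose the statement holds for some r ≥ 1, so A(r) = 2(r + 3)! - 12.
Then A(r+1) = A(r) + (2(r + 3)(r + 3)!) = (2(r + 3)! - 12) + (2(r + 3)(r + 3)!).
Simplifying, A(r+1) = 2((r+1) + 3)! - 12,
which is the closed form with N = r+1.
This completes the induction.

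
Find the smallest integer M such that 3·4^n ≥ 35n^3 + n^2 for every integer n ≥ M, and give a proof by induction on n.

At n = 5: 3072 < 4400, so the inequality fails and M ≥ 6. We prove 3·4^n ≥ 35n^3 + n^2 for all n ≥ 6.
Base case (n = 6): 3·4^n = 12288 and 35n^3 + n^2 = 7596, so 12288 ≥ 7596.
Inductive step: assume the claim holds for n = i, so 3·4^i ≥ 35i^3 + i^2.
Then 3·4^(i + 1) = 4·(3·4^i) ≥ 4·(35i^3 + i^2).
Also, for i ≥ 6 we have 4·(35i^3 + i^2) ≥ 35(i+1)^3 + (i+1)^2, since 4·(35i^3 + i^2) − (35(i+1)^3 + (i+1)^2) = 105i^3 - 102i^2 - 107i - 36, which is nonnegative for all i ≥ 6.
Combining, 3·4^(i + 1) ≥ 35(i+1)^3 + (i+1)^2.
Hence, by induction on n, the claim holds for every n ≥ 6.
Hence the smallest such M is 6.

M = 6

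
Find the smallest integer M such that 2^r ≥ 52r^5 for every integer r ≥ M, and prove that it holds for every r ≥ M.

At r = 30: 1073741824 < 1263600000, so the inequality fails and M ≥ 31. We prove 2^r ≥ 52r^5 for all r ≥ 31.
Base case (r = 31): 2^r = 2147483648 and 52r^5 = 1488715852, so 2147483648 ≥ 1488715852.
Suppose the result is true for r = j, so 2^j ≥ 52j^5.
Then 2^(j + 1) = 2·(2^j) ≥ 2·(52j^5).
Also, for j ≥ 31 we have 2·(52j^5) ≥ 52(j+1)^5, since 2 ≥ (1 + 1/j)^5 for all j ≥ 31.
Combining, 2^(j + 1) ≥ 52(j+1)^5.
By induction, the statement is established for all r ≥ 31.
Hence the smallest such M is 31.

M = 31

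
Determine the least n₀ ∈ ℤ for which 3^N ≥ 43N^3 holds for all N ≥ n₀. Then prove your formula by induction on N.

n₀ = 10

At N = 9: 19683 < 31347, so the inequality fails and n₀ ≥ 10. We prove 3^N ≥ 43N^3 for all N ≥ 10.
Base step (N = 10): 3^N = 59049 and 43N^3 = 43000, so 59049 ≥ 43000.
Suppose the result is true for N = m, so 3^m ≥ 43m^3.
Then 3^(m + 1) = 3·(3^m) ≥ 3·(43m^3).
Also, for m ≥ 10 we have 3·(43m^3) ≥ 43(m+1)^3, since 3 ≥ (1 + 1/m)^3 for all m ≥ 10.
Combining, 3^(m + 1) ≥ 43(m+1)^3.
By induction, the statement is established for all N ≥ 10.
Hence the smallest such n₀ is 10.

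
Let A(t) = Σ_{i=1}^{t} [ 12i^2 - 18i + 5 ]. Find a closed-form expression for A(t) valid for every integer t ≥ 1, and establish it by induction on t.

A(t) = t(4t^2 - 3t - 2)

We claim A(t) = t(4t^2 - 3t - 2) for all t ≥ 1.
Base case (t = 1): A(1) = -1, and the closed form gives -1. They agree.
Suppose the result is true for t = i, so A(i) = i(4i^2 - 3i - 2).
Then A(i+1) = A(i) + (12i^2 + 6i - 1) = (i(4i^2 - 3i - 2)) + (12i^2 + 6i - 1).
Simplifying, A(i+1) = (i + 1)(4i^2 + 5i - 1) = (i+1)(4(i+1)^2 - 3(i+1) - 2),
which is the closed form with t = i+1.
By induction, the statement is established for all t ≥ 1.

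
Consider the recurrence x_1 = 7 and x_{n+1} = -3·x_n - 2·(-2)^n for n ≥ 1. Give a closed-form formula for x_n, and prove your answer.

x_n = (-2)^(n + 1) - (-3)^n

Computing the first terms: x_1 = 7, x_2 = -17, x_3 = 43. This suggests x_n = (-2)^(n + 1) - (-3)^n.
Base step (n = 1): the formula gives 7 = 7 = x_1.
Inductive step: suppose the statement holds for some k ≥ 1, so x_k = (-2)^(k + 1) - (-3)^k.
Then x_{k+1} = -3·x_k - 2·(-2)^k = -3·((-2)^(k + 1) - (-3)^k) - 2·(-2)^k = (-2)^(k + 2) - (-3)^(k + 1) = (-2)^((k+1) + 1) - (-3)^(k+1),
which is the claimed formula at n = k+1.
Hence, by induction on n, the claim holds for every n ≥ 1.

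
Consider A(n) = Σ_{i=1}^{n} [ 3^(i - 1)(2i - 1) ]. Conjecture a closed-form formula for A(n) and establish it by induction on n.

A(n) = 3^n(n - 1) + 1

We claim A(n) = 3^n(n - 1) + 1 for all n ≥ 1.
For the base case n = 1: A(1) = 1, and the closed form gives 1. They agree.
Suppose the result is true for n = i, so A(i) = 3^i(i - 1) + 1.
Then A(i+1) = A(i) + (3^i(2i + 1)) = (3^i(i - 1) + 1) + (3^i(2i + 1)).
Simplifying, A(i+1) = 3^(i + 1)i + 1 = 3^(i+1)((i+1) - 1) + 1,
which is the closed form with n = i+1.
Hence, by induction on n, the claim holds for every n ≥ 1.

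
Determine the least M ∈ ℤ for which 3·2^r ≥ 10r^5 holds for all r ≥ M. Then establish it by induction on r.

M = 25

At r = 24: 50331648 < 79626240, so the inequality fails and M ≥ 25. We prove 3·2^r ≥ 10r^5 for all r ≥ 25.
For the base case r = 25: 3·2^r = 100663296 and 10r^5 = 97656250, so 100663296 ≥ 97656250.
For the inductive step, assume it holds for an arbitrary p ≥ 25, so 3·2^p ≥ 10p^5.
Then 3·2^(p + 1) = 2·(3·2^p) ≥ 2·(10p^5).
Also, for p ≥ 25 we have 2·(10p^5) ≥ 10(p+1)^5, since 2 ≥ (1 + 1/p)^5 for all p ≥ 25.
Combining, 3·2^(p + 1) ≥ 10(p+1)^5.
By the principle of mathematical induction, the result holds for all r ≥ 25.
Hence the smallest such M is 25.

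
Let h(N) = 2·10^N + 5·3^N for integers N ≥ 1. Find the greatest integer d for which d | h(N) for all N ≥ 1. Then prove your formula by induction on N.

Computing the first values: h(1) = 35 and h(2) = 245; gcd(35, 245) = 35, so d ≤ 35.
We prove 35 | 2·10^N + 5·3^N for all N ≥ 1 by induction on N.
Base step (N = 1): h(1) = 35 = 35·(1), so 35 | h(1).
Inductive step: assume the claim holds for N = i, i.e. 35 | h(i). Then
h(i+1) − 10·h(i) = (2·10^(i+1) + 5·3^(i+1)) − 10·(2·10^i + 5·3^i) = (5)·3^i·(3 − 10) = (-35)·3^i. Since 35 | h(i) by the inductive hypothesis, 35 | 10·h(i); and 35 | -35 since -35 = 35·-1. Therefore 35 | h(i+1).
Hence, by induction on N, the claim holds for every N ≥ 1.
Therefore the largest such d is 35.

d = 35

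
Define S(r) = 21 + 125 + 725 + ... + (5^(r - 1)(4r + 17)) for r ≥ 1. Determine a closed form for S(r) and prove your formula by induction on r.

S(r) = 5^r(r + 4) - 4

We claim S(r) = 5^r(r + 4) - 4 for all r ≥ 1.
Base case (r = 1): S(1) = 21, and the closed form gives 21. They agree.
For the inductive step, assume it holds for an arbitrary i ≥ 1, so S(i) = 5^i(i + 4) - 4.
Then S(i+1) = S(i) + (5^i(4i + 21)) = (5^i(i + 4) - 4) + (5^i(4i + 21)).
Simplifying, S(i+1) = 5^(i + 1)i + 5^(i + 2) - 4 = 5^(i+1)((i+1) + 4) - 4,
which is the closed form with r = i+1.
Hence, by induction on r, the claim holds for every r ≥ 1.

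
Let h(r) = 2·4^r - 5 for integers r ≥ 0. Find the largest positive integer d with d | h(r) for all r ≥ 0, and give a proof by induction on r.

d = 3

Computing the first values: h(0) = -3 and h(1) = 3; gcd(-3, 3) = 3, so d ≤ 3.
We prove 3 | 2·4^r - 5 for all r ≥ 0 by induction on r.
When r = 0: h(0) = -3 = 3·(-1), so 3 | h(0).
For the inductive step, assume it holds for an arbitrary i ≥ 0, i.e. 3 | h(i). Then
h(i+1) = 2·4^(i+1) - 5 = 4·(2·4^i - 5) + 15 = 4·h(i) + 15. The first term is divisible by 3 by the inductive hypothesis, and 15 is divisible by 3. Hence 3 | h(i+1).
This completes the induction.
Therefore the largest such d is 3.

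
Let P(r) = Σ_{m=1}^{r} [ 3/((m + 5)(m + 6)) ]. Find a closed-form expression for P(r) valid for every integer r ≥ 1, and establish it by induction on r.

We claim P(r) = r/(2(r + 6)) for all r ≥ 1.
When r = 1: P(1) = 1/14, and the closed form gives 1/14. They agree.
For the inductive step, assume it holds for an arbitrary m ≥ 1, so P(m) = m/(2(m + 6)).
Then P(m+1) = P(m) + (3/((m + 6)(m + 7))) = (m/(2(m + 6))) + (3/((m + 6)(m + 7))).
Simplifying, P(m+1) = (m + 1)/(2(m + 7)) = (m+1)/(2((m+1) + 6)),
which is the closed form with r = m+1.
Hence, by induction on r, the claim holds for every r ≥ 1.

P(r) = r/(2(r + 6))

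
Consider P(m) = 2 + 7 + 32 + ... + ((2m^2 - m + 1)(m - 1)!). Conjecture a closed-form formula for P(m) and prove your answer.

P(m) = (2m + 1)m! - 1

We claim P(m) = (2m + 1)m! - 1 for all m ≥ 1.
Base case (m = 1): P(1) = 2, and the closed form gives 2. They agree.
Inductive step: assume the claim holds for m = p, so P(p) = (2p + 1)p! - 1.
Then P(p+1) = P(p) + ((2p^2 + 3p + 2)p!) = ((2p + 1)p! - 1) + ((2p^2 + 3p + 2)p!).
Simplifying, P(p+1) = (2(p+1) + 1)(p+1)! - 1,
which is the closed form with m = p+1.
By induction, the statement is established for all m ≥ 1.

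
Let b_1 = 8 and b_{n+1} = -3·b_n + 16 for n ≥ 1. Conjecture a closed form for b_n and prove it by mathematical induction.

b_n = 4(-3)^(n - 1) + 4

Computing the first terms: b_1 = 8, b_2 = -8, b_3 = 40. This suggests b_n = 4(-3)^(n - 1) + 4.
When n = 1: the formula gives 8 = 8 = b_1.
Inductive step: assume the claim holds for n = p, so b_p = 4(-3)^(p - 1) + 4.
Then b_{p+1} = -3·b_p + 16 = -3·(4(-3)^(p - 1) + 4) + 16 = 4(-3)^p + 4 = 4(-3)^((p+1) - 1) + 4,
which is the claimed formula at n = p+1.
By induction, the statement is established for all n ≥ 1.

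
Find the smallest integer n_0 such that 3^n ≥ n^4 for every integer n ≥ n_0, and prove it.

n_0 = 8

At n = 7: 2187 < 2401, so the inequality fails and n_0 ≥ 8. We prove 3^n ≥ n^4 for all n ≥ 8.
Base case (n = 8): 3^n = 6561 and n^4 = 4096, so 6561 ≥ 4096.
For the inductive step, assume it holds for an arbitrary r ≥ 8, so 3^r ≥ r^4.
Then 3^(r + 1) = 3·(3^r) ≥ 3·(r^4).
Also, for r ≥ 8 we have 3·(r^4) ≥ (r+1)^4, since 3 ≥ (1 + 1/r)^4 for all r ≥ 8.
Combining, 3^(r + 1) ≥ (r+1)^4.
By induction, the statement is established for all n ≥ 8.
Hence the smallest such n_0 is 8.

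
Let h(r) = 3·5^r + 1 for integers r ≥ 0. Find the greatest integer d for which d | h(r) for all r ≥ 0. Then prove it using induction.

Computing the first values: h(0) = 4 and h(1) = 16; gcd(4, 16) = 4, so d ≤ 4.
We prove 4 | 3·5^r + 1 for all r ≥ 0 by induction on r.
When r = 0: h(0) = 4 = 4·(1), so 4 | h(0).
For the inductive step, assume it holds for an arbitrary j ≥ 0, i.e. 4 | h(j). Then
h(j+1) = 3·5^(j+1) + 1 = 5·(3·5^j + 1) - 4 = 5·h(j) - 4. The first term is divisible by 4 by the inductive hypothesis, and -4 is divisible by 4. Hence 4 | h(j+1).
This completes the induction.
Therefore the largest such d is 4.

d = 4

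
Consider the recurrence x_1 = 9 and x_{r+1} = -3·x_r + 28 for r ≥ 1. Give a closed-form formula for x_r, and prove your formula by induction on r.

Computing the first terms: x_1 = 9, x_2 = 1, x_3 = 25. This suggests x_r = 2(-3)^(r - 1) + 7.
For the base case r = 1: the formula gives 9 = 9 = x_1.
For the inductive step, assume it holds for an arbitrary k ≥ 1, so x_k = 2(-3)^(k - 1) + 7.
Then x_{k+1} = -3·x_k + 28 = -3·(2(-3)^(k - 1) + 7) + 28 = 2(-3)^k + 7 = 2(-3)^((k+1) - 1) + 7,
which is the claimed formula at r = k+1.
Hence, by induction on r, the claim holds for every r ≥ 1.

x_r = 2(-3)^(r - 1) + 7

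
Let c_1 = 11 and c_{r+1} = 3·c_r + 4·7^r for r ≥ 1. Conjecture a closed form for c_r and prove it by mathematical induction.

Computing the first terms: c_1 = 11, c_2 = 61, c_3 = 379. This suggests c_r = 4·3^(r - 1) + 7^r.
When r = 1: the formula gives 11 = 11 = c_1.
For the inductive step, assume it holds for an arbitrary k ≥ 1, so c_k = 4·3^(k - 1) + 7^k.
Then c_{k+1} = 3·c_k + 4·7^k = 3·(4·3^(k - 1) + 7^k) + 4·7^k = 4·3^k + 7^(k + 1) = 4·3^((k+1) - 1) + 7^(k+1),
which is the claimed formula at r = k+1.
By the principle of mathematical induction, the result holds for all r ≥ 1.

c_r = 4·3^(r - 1) + 7^r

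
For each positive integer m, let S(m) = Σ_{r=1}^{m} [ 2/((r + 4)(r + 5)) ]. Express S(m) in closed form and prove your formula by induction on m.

We claim S(m) = 2m/(5(m + 5)) for all m ≥ 1.
When m = 1: S(1) = 1/15, and the closed form gives 1/15. They agree.
For the inductive step, assume it holds for an arbitrary r ≥ 1, so S(r) = 2r/(5(r + 5)).
Then S(r+1) = S(r) + (2/((r + 5)(r + 6))) = (2r/(5(r + 5))) + (2/((r + 5)(r + 6))).
Simplifying, S(r+1) = 2(r + 1)/(5(r + 6)) = 2(r+1)/(5((r+1) + 5)),
which is the closed form with m = r+1.
By induction, the statement is established for all m ≥ 1.

S(m) = 2m/(5(m + 5))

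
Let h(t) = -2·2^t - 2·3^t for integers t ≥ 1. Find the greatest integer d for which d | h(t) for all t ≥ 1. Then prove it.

d = 2

Computing the first values: h(1) = -10 and h(2) = -26; gcd(-10, -26) = 2, so d ≤ 2.
We prove 2 | -2·2^t - 2·3^t for all t ≥ 1 by induction on t.
Base step (t = 1): h(1) = -10 = 2·(-5), so 2 | h(1).
Suppose the result is true for t = m, i.e. 2 | h(m). Then
h(m+1) − 3·h(m) = (-2·2^(m+1) - 2·3^(m+1)) − 3·(-2·2^m - 2·3^m) = (-2)·2^m·(2 − 3) = (2)·2^m. Since 2 | h(m) by the inductive hypothesis, 2 | 3·h(m); and 2 | 2 since 2 = 2·1. Therefore 2 | h(m+1).
This completes the induction.
Therefore the largest such d is 2.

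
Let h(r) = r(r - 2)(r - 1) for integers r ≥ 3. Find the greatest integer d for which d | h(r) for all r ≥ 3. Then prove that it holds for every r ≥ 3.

Computing the first values: h(3) = 6 and h(4) = 24; gcd(6, 24) = 6, so d ≤ 6.
We prove 6 | r(r - 2)(r - 1) for all r ≥ 3 by induction on r.
Base step (r = 3): h(3) = 6 = 6·(1), so 6 | h(3).
For the inductive step, assume it holds for an arbitrary m ≥ 3, i.e. 6 | h(m). Then
h(m+1) − h(m) = (m-1)·m·(m+1) − (m-2)·(m-1)·m = (m-1)·m·[(m+1) − (m-2)] = 3·(m-1)·m. The product of 2 consecutive integers is divisible by (2)! = 2, so h(m+1) − h(m) is divisible by 3·2 = 6. By the inductive hypothesis 6 | h(m), hence 6 | h(m+1).
By the principle of mathematical induction, the result holds for all r ≥ 3.
Therefore the largest such d is 6.

d = 6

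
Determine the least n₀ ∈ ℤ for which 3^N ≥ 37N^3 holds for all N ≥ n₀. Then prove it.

n₀ = 10

At N = 9: 19683 < 26973, so the inequality fails and n₀ ≥ 10. We prove 3^N ≥ 37N^3 for all N ≥ 10.
When N = 10: 3^N = 59049 and 37N^3 = 37000, so 59049 ≥ 37000.
Suppose the result is true for N = i, so 3^i ≥ 37i^3.
Then 3^(i + 1) = 3·(3^i) ≥ 3·(37i^3).
Also, for i ≥ 10 we have 3·(37i^3) ≥ 37(i+1)^3, since 3 ≥ (1 + 1/i)^3 for all i ≥ 10.
Combining, 3^(i + 1) ≥ 37(i+1)^3.
Hence, by induction on N, the claim holds for every N ≥ 10.
Hence the smallest such n₀ is 10.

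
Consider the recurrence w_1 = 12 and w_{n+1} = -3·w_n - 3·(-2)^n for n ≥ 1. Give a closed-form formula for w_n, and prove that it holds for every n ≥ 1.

Computing the first terms: w_1 = 12, w_2 = -30, w_3 = 78. This suggests w_n = -3(-2)^n - 2(-3)^n.
For the base case n = 1: the formula gives 12 = 12 = w_1.
Suppose the result is true for n = i, so w_i = -3(-2)^i - 2(-3)^i.
Then w_{i+1} = -3·w_i - 3·(-2)^i = -3·(-3(-2)^i - 2(-3)^i) - 3·(-2)^i = -3(-2)^(i + 1) - 2(-3)^(i + 1),
which is the claimed formula at n = i+1.
This completes the induction.

w_n = -3(-2)^n - 2(-3)^n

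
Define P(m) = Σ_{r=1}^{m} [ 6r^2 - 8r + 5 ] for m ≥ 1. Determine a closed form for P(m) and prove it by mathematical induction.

P(m) = m(2m^2 - m + 2)

We claim P(m) = m(2m^2 - m + 2) for all m ≥ 1.
For the base case m = 1: P(1) = 3, and the closed form gives 3. They agree.
Inductive step: assume the claim holds for m = r, so P(r) = r(2r^2 - r + 2).
Then P(r+1) = P(r) + (6r^2 + 4r + 3) = (r(2r^2 - r + 2)) + (6r^2 + 4r + 3).
Simplifying, P(r+1) = (r + 1)(2r^2 + 3r + 3) = (r+1)(2(r+1)^2 - (r+1) + 2),
which is the closed form with m = r+1.
By the principle of mathematical induction, the result holds for all m ≥ 1.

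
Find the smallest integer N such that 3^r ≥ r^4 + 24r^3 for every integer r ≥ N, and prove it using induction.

At r = 9: 19683 < 24057, so the inequality fails and N ≥ 10. We prove 3^r ≥ r^4 + 24r^3 for all r ≥ 10.
For the base case r = 10: 3^r = 59049 and r^4 + 24r^3 = 34000, so 59049 ≥ 34000.
Inductive step: assume the claim holds for r = k, so 3^k ≥ k^4 + 24k^3.
Then 3^(k + 1) = 3·(3^k) ≥ 3·(k^4 + 24k^3).
Also, for k ≥ 10 we have 3·(k^4 + 24k^3) ≥ (k+1)^4 + 24(k+1)^3, since 3·(k^4 + 24k^3) − ((k+1)^4 + 24(k+1)^3) = 2k^4 + 44k^3 - 78k^2 - 76k - 25, which is nonnegative for all k ≥ 10.
Combining, 3^(k + 1) ≥ (k+1)^4 + 24(k+1)^3.
By induction, the statement is established for all r ≥ 10.
Hence the smallest such N is 10.

N = 10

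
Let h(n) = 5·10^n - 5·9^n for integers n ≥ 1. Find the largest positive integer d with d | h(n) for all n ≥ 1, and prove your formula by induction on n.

Computing the first values: h(1) = 5 and h(2) = 95; gcd(5, 95) = 5, so d ≤ 5.
We prove 5 | 5·10^n - 5·9^n for all n ≥ 1 by induction on n.
For the base case n = 1: h(1) = 5 = 5·(1), so 5 | h(1).
For the inductive step, assume it holds for an arbitrary m ≥ 1, i.e. 5 | h(m). Then
h(m+1) − 10·h(m) = (5·10^(m+1) - 5·9^(m+1)) − 10·(5·10^m - 5·9^m) = (-5)·9^m·(9 − 10) = (5)·9^m. Since 5 | h(m) by the inductive hypothesis, 5 | 10·h(m); and 5 | 5 since 5 = 5·1. Therefore 5 | h(m+1).
This completes the induction.
Therefore the largest such d is 5.

d = 5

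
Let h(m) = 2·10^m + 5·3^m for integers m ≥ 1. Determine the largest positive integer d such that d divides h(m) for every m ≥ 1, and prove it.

Computing the first values: h(1) = 35 and h(2) = 245; gcd(35, 245) = 35, so d ≤ 35.
We prove 35 | 2·10^m + 5·3^m for all m ≥ 1 by induction on m.
Base case (m = 1): h(1) = 35 = 35·(1), so 35 | h(1).
Inductive step: suppose the statement holds for some r ≥ 1, i.e. 35 | h(r). Then
h(r+1) − 10·h(r) = (2·10^(r+1) + 5·3^(r+1)) − 10·(2·10^r + 5·3^r) = (5)·3^r·(3 − 10) = (-35)·3^r. Since 35 | h(r) by the inductive hypothesis, 35 | 10·h(r); and 35 | -35 since -35 = 35·-1. Therefore 35 | h(r+1).
By the principle of mathematical induction, the result holds for all m ≥ 1.
Therefore the largest such d is 35.

d = 35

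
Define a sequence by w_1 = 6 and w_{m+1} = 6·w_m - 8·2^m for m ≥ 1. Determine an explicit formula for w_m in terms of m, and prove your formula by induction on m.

w_m = 2^(m + 1) + 2·6^(m - 1)

Computing the first terms: w_1 = 6, w_2 = 20, w_3 = 88. This suggests w_m = 2^(m + 1) + 2·6^(m - 1).
When m = 1: the formula gives 6 = 6 = w_1.
For the inductive step, assume it holds for an arbitrary r ≥ 1, so w_r = 2^(r + 1) + 2·6^(r - 1).
Then w_{r+1} = 6·w_r - 8·2^r = 6·(2^(r + 1) + 2·6^(r - 1)) - 8·2^r = 2^(r + 2) + 2·6^r = 2^((r+1) + 1) + 2·6^((r+1) - 1),
which is the claimed formula at m = r+1.
By the principle of mathematical induction, the result holds for all m ≥ 1.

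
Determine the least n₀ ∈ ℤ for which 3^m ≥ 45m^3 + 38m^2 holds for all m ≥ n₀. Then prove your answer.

n₀ = 10

At m = 9: 19683 < 35883, so the inequality fails and n₀ ≥ 10. We prove 3^m ≥ 45m^3 + 38m^2 for all m ≥ 10.
When m = 10: 3^m = 59049 and 45m^3 + 38m^2 = 48800, so 59049 ≥ 48800.
For the inductive step, assume it holds for an arbitrary p ≥ 10, so 3^p ≥ 45p^3 + 38p^2.
Then 3^(p + 1) = 3·(3^p) ≥ 3·(45p^3 + 38p^2).
Also, for p ≥ 10 we have 3·(45p^3 + 38p^2) ≥ 45(p+1)^3 + 38(p+1)^2, since 3·(45p^3 + 38p^2) − (45(p+1)^3 + 38(p+1)^2) = 90p^3 - 59p^2 - 211p - 83, which is nonnegative for all p ≥ 10.
Combining, 3^(p + 1) ≥ 45(p+1)^3 + 38(p+1)^2.
By induction, the statement is established for all m ≥ 10.
Hence the smallest such n₀ is 10.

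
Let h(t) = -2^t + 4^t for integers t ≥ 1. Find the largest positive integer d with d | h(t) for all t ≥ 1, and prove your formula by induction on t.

Computing the first values: h(1) = 2 and h(2) = 12; gcd(2, 12) = 2, so d ≤ 2.
We prove 2 | -2^t + 4^t for all t ≥ 1 by induction on t.
Base step (t = 1): h(1) = 2 = 2·(1), so 2 | h(1).
Inductive step: suppose the statement holds for some i ≥ 1, i.e. 2 | h(i). Then
4^{i+1} − 2^{i+1} = 4·4^i − 2·2^i = 4·(4^i − 2^i) + (2)·2^i. The first term is divisible by 2 by the inductive hypothesis, and the second term (2)·2^i is divisible by 2 since 2 | 2. Hence 2 | h(i+1).
By the principle of mathematical induction, the result holds for all t ≥ 1.
Therefore the largest such d is 2.

d = 2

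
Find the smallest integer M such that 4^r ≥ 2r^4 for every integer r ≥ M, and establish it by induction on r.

At r = 5: 1024 < 1250, so the inequality fails and M ≥ 6. We prove 4^r ≥ 2r^4 for all r ≥ 6.
For the base case r = 6: 4^r = 4096 and 2r^4 = 2592, so 4096 ≥ 2592.
Inductive step: assume the claim holds for r = j, so 4^j ≥ 2j^4.
Then 4^(j + 1) = 4·(4^j) ≥ 4·(2j^4).
Also, for j ≥ 6 we have 4·(2j^4) ≥ 2(j+1)^4, since 4 ≥ (1 + 1/j)^4 for all j ≥ 6.
Combining, 4^(j + 1) ≥ 2(j+1)^4.
Hence, by induction on r, the claim holds for every r ≥ 6.
Hence the smallest such M is 6.

M = 6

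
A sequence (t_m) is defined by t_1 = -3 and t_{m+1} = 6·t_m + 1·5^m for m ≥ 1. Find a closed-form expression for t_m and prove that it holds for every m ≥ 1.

t_m = -5^m + 2·6^(m - 1)

Computing the first terms: t_1 = -3, t_2 = -13, t_3 = -53. This suggests t_m = -5^m + 2·6^(m - 1).
When m = 1: the formula gives -3 = -3 = t_1.
For the inductive step, assume it holds for an arbitrary k ≥ 1, so t_k = -5^k + 2·6^(k - 1).
Then t_{k+1} = 6·t_k + 1·5^k = 6·(-5^k + 2·6^(k - 1)) + 1·5^k = -5^(k + 1) + 2·6^k = -5^(k+1) + 2·6^((k+1) - 1),
which is the claimed formula at m = k+1.
By the principle of mathematical induction, the result holds for all m ≥ 1.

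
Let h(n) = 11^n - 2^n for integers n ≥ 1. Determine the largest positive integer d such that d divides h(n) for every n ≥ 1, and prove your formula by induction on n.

Computing the first values: h(1) = 9 and h(2) = 117; gcd(9, 117) = 9, so d ≤ 9.
We prove 9 | 11^n - 2^n for all n ≥ 1 by induction on n.
Base step (n = 1): h(1) = 9 = 9·(1), so 9 | h(1).
Inductive step: suppose the statement holds for some k ≥ 1, i.e. 9 | h(k). Then
11^{k+1} − 2^{k+1} = 11·11^k − 2·2^k = 11·(11^k − 2^k) + (9)·2^k. The first term is divisible by 9 by the inductive hypothesis, and the second term (9)·2^k is divisible by 9 since 9 | 9. Hence 9 | h(k+1).
By the principle of mathematical induction, the result holds for all n ≥ 1.
Therefore the largest such d is 9.

d = 9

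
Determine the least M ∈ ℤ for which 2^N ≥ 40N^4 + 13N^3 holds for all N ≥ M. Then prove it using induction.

M = 24

At N = 23: 8388608 < 11351811, so the inequality fails and M ≥ 24. We prove 2^N ≥ 40N^4 + 13N^3 for all N ≥ 24.
Base case (N = 24): 2^N = 16777216 and 40N^4 + 13N^3 = 13450752, so 16777216 ≥ 13450752.
For the inductive step, assume it holds for an arbitrary p ≥ 24, so 2^p ≥ 40p^4 + 13p^3.
Then 2^(p + 1) = 2·(2^p) ≥ 2·(40p^4 + 13p^3).
Also, for p ≥ 24 we have 2·(40p^4 + 13p^3) ≥ 40(p+1)^4 + 13(p+1)^3, since 2·(40p^4 + 13p^3) − (40(p+1)^4 + 13(p+1)^3) = 40p^4 - 147p^3 - 279p^2 - 199p - 53, which is nonnegative for all p ≥ 24.
Combining, 2^(p + 1) ≥ 40(p+1)^4 + 13(p+1)^3.
By induction, the statement is established for all N ≥ 24.
Hence the smallest such M is 24.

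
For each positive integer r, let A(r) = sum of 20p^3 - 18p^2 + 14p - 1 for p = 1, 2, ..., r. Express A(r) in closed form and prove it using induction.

A(r) = r(5r^3 + 4r^2 + 3r + 3)

We claim A(r) = r(5r^3 + 4r^2 + 3r + 3) for all r ≥ 1.
When r = 1: A(1) = 15, and the closed form gives 15. They agree.
Inductive step: suppose the statement holds for some p ≥ 1, so A(p) = p(5p^3 + 4p^2 + 3p + 3).
Then A(p+1) = A(p) + (20p^3 + 42p^2 + 38p + 15) = (p(5p^3 + 4p^2 + 3p + 3)) + (20p^3 + 42p^2 + 38p + 15).
Simplifying, A(p+1) = (p + 1)(5p^3 + 19p^2 + 26p + 15) = (p+1)(5(p+1)^3 + 4(p+1)^2 + 3(p+1) + 3),
which is the closed form with r = p+1.
By induction, the statement is established for all r ≥ 1.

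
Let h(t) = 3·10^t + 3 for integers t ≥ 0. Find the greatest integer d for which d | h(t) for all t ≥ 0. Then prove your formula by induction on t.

Computing the first values: h(0) = 6 and h(1) = 33; gcd(6, 33) = 3, so d ≤ 3.
We prove 3 | 3·10^t + 3 for all t ≥ 0 by induction on t.
Base step (t = 0): h(0) = 6 = 3·(2), so 3 | h(0).
For the inductive step, assume it holds for an arbitrary j ≥ 0, i.e. 3 | h(j). Then
h(j+1) = 3·10^(j+1) + 3 = 10·(3·10^j + 3) - 27 = 10·h(j) - 27. The first term is divisible by 3 by the inductive hypothesis, and -27 is divisible by 3. Hence 3 | h(j+1).
Hence, by induction on t, the claim holds for every t ≥ 0.
Therefore the largest such d is 3.

d = 3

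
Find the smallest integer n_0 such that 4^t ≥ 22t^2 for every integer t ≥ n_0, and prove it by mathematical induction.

At t = 4: 256 < 352, so the inequality fails and n_0 ≥ 5. We prove 4^t ≥ 22t^2 for all t ≥ 5.
When t = 5: 4^t = 1024 and 22t^2 = 550, so 1024 ≥ 550.
For the inductive step, assume it holds for an arbitrary m ≥ 5, so 4^m ≥ 22m^2.
Then 4^(m + 1) = 4·(4^m) ≥ 4·(22m^2).
Also, for m ≥ 5 we have 4·(22m^2) ≥ 22(m+1)^2, since 4 ≥ (1 + 1/m)^2 for all m ≥ 5.
Combining, 4^(m + 1) ≥ 22(m+1)^2.
Hence, by induction on t, the claim holds for every t ≥ 5.
Hence the smallest such n_0 is 5.

n_0 = 5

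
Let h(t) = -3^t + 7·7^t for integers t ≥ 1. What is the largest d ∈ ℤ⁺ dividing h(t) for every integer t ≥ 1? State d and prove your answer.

d = 2

Computing the first values: h(1) = 46 and h(2) = 334; gcd(46, 334) = 2, so d ≤ 2.
We prove 2 | -3^t + 7·7^t for all t ≥ 1 by induction on t.
For the base case t = 1: h(1) = 46 = 2·(23), so 2 | h(1).
Suppose the result is true for t = j, i.e. 2 | h(j). Then
h(j+1) − 7·h(j) = (-3^(j+1) + 7·7^(j+1)) − 7·(-3^j + 7·7^j) = (-1)·3^j·(3 − 7) = (4)·3^j. Since 2 | h(j) by the inductive hypothesis, 2 | 7·h(j); and 2 | 4 since 4 = 2·2. Therefore 2 | h(j+1).
By induction, the statement is established for all t ≥ 1.
Therefore the largest such d is 2.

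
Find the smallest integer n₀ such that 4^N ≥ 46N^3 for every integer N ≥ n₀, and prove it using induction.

n₀ = 7

At N = 6: 4096 < 9936, so the inequality fails and n₀ ≥ 7. We prove 4^N ≥ 46N^3 for all N ≥ 7.
When N = 7: 4^N = 16384 and 46N^3 = 15778, so 16384 ≥ 15778.
Inductive step: suppose the statement holds for some m ≥ 7, so 4^m ≥ 46m^3.
Then 4^(m + 1) = 4·(4^m) ≥ 4·(46m^3).
Also, for m ≥ 7 we have 4·(46m^3) ≥ 46(m+1)^3, since 4 ≥ (1 + 1/m)^3 for all m ≥ 7.
Combining, 4^(m + 1) ≥ 46(m+1)^3.
By induction, the statement is established for all N ≥ 7.
Hence the smallest such n₀ is 7.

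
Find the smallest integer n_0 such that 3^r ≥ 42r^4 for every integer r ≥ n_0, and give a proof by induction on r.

At r = 12: 531441 < 870912, so the inequality fails and n_0 ≥ 13. We prove 3^r ≥ 42r^4 for all r ≥ 13.
Base case (r = 13): 3^r = 1594323 and 42r^4 = 1199562, so 1594323 ≥ 1199562.
Suppose the result is true for r = i, so 3^i ≥ 42i^4.
Then 3^(i + 1) = 3·(3^i) ≥ 3·(42i^4).
Also, for i ≥ 13 we have 3·(42i^4) ≥ 42(i+1)^4, since 3 ≥ (1 + 1/i)^4 for all i ≥ 13.
Combining, 3^(i + 1) ≥ 42(i+1)^4.
This completes the induction.
Hence the smallest such n_0 is 13.

n_0 = 13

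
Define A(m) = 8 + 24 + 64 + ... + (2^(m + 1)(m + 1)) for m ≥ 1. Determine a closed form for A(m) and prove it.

We claim A(m) = 2^(m + 2)m for all m ≥ 1.
Base step (m = 1): A(1) = 8, and the closed form gives 8. They agree.
Inductive step: suppose the statement holds for some p ≥ 1, so A(p) = 2^(p + 2)p.
Then A(p+1) = A(p) + (2^(p + 2)(p + 2)) = (2^(p + 2)p) + (2^(p + 2)(p + 2)).
Simplifying, A(p+1) = 2^(p + 3)(p + 1) = 2^((p+1) + 2)(p+1),
which is the closed form with m = p+1.
Hence, by induction on m, the claim holds for every m ≥ 1.

A(m) = 2^(m + 2)m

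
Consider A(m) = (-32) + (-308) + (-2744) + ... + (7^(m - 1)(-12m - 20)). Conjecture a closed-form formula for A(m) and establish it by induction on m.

We claim A(m) = -7^m(2m + 3) + 3 for all m ≥ 1.
Base step (m = 1): A(1) = -32, and the closed form gives -32. They agree.
Inductive step: suppose the statement holds for some k ≥ 1, so A(k) = -7^k(2k + 3) + 3.
Then A(k+1) = A(k) + (7^k(-12k - 32)) = (-7^k(2k + 3) + 3) + (7^k(-12k - 32)).
Simplifying, A(k+1) = -14·7^k·k - 35·7^k + 3 = -7^(k+1)(2(k+1) + 3) + 3,
which is the closed form with m = k+1.
By induction, the statement is established for all m ≥ 1.

A(m) = -7^m(2m + 3) + 3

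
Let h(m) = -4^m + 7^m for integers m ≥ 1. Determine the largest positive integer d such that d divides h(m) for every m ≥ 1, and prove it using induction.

d = 3

Computing the first values: h(1) = 3 and h(2) = 33; gcd(3, 33) = 3, so d ≤ 3.
We prove 3 | -4^m + 7^m for all m ≥ 1 by induction on m.
Base step (m = 1): h(1) = 3 = 3·(1), so 3 | h(1).
Suppose the result is true for m = i, i.e. 3 | h(i). Then
7^{i+1} − 4^{i+1} = 7·7^i − 4·4^i = 7·(7^i − 4^i) + (3)·4^i. The first term is divisible by 3 by the inductive hypothesis, and the second term (3)·4^i is divisible by 3 since 3 | 3. Hence 3 | h(i+1).
Hence, by induction on m, the claim holds for every m ≥ 1.
Therefore the largest such d is 3.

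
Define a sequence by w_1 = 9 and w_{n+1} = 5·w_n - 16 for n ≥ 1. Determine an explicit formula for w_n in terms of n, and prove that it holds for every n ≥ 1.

Computing the first terms: w_1 = 9, w_2 = 29, w_3 = 129. This suggests w_n = 5^n + 4.
For the base case n = 1: the formula gives 9 = 9 = w_1.
Inductive step: suppose the statement holds for some m ≥ 1, so w_m = 5^m + 4.
Then w_{m+1} = 5·w_m - 16 = 5·(5^m + 4) - 16 = 5^(m + 1) + 4,
which is the claimed formula at n = m+1.
By induction, the statement is established for all n ≥ 1.

w_n = 5^n + 4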